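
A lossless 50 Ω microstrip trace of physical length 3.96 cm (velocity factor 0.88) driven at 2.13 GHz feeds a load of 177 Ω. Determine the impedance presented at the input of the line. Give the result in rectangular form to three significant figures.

λ = v/f = 0.88·c / 2.13 GHz = 0.124 m
βl = 2π·l/λ = 2π × 0.32 = 115°
tan(βl) = tan(115°) = -2.14
Z_in = Z_0·(Z_L + jZ_0·tanβl)/(Z_0 + jZ_L·tanβl)
     = 50·(177 − j107)/(50 − j379)

Z_in ≈ 16.9 + j21.1 Ω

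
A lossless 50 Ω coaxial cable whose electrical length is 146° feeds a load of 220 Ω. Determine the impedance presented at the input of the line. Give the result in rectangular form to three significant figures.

Z_in ≈ 32.6 + j63.1 Ω

tan(βl) = tan(146°) = -0.675
Z_in = Z_0·(Z_L + jZ_0·tanβl)/(Z_0 + jZ_L·tanβl)
     = 50·(220 − j33.7)/(50 − j148)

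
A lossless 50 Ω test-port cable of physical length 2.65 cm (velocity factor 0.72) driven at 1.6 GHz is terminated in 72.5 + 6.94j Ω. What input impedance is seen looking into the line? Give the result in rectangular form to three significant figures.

Z_in ≈ 37.9 − j12 Ω

λ = v/f = 0.72·c / 1.6 GHz = 0.135 m
βl = 2π·l/λ = 2π × 0.196 = 70.7°
tan(βl) = tan(70.7°) = 2.85
Z_in = Z_0·(Z_L + jZ_0·tanβl)/(Z_0 + jZ_L·tanβl)
     = 50·(72.5 + j149)/(30.2 + j207)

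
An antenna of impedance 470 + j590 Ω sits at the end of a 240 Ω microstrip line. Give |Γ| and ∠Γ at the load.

Γ ≈ 0.686 ∠ 29°

Γ = (Z_L − Z_0)/(Z_L + Z_0) = (230 + j590)/(710 + j590)
|Γ| = 633/923 = 0.686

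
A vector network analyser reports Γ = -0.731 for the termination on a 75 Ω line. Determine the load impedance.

Z_L ≈ 11.7 Ω

Z_L = Z_0·(1 + Γ)/(1 − Γ) = 75·(0.269)/(1.73)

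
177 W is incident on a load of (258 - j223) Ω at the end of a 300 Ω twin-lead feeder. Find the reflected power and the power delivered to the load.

|Γ| = |(-42 − j223)/(558 − j223)| = 0.378
|Γ|² = 0.143
P_refl = |Γ|²·P_inc = 25.2 W, P_del = (1 − |Γ|²)·P_inc = 152 W

P_reflected ≈ 25.2 W; P_delivered ≈ 152 W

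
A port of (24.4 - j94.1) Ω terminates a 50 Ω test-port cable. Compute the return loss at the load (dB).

Γ = (-25.6 − j94.1)/(74.4 − j94.1), |Γ| = 0.813
RL = −20·log₁₀|Γ| = −20·log₁₀(0.813)

RL ≈ 1.8 dB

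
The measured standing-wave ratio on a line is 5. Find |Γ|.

|Γ| ≈ 0.667

|Γ| = (S − 1)/(S + 1) = (5 − 1)/(5 + 1) = 4/6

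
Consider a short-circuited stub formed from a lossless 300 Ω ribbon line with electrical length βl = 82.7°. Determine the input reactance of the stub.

X_in ≈ 2340 Ω (inductive)

tan(βl) = 7.81
For a short-circuited stub, Z_in = jZ_0·tan(βl)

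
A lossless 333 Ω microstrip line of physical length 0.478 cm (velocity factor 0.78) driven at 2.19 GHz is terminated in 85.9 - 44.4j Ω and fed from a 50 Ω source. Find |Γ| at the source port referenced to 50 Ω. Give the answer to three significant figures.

λ = v/f = 0.78·c / 2.19 GHz = 0.107 m
βl = 2π·l/λ = 2π × 0.0447 = 16.1°
tan(βl) = 0.289
Z_in = Z_0·(Z_L + jZ_0·tanβl)/(Z_0 + jZ_L·tanβl) = 85.8 + j43.7 Ω
Γ_s = (Z_in − Z_s)/(Z_in + Z_s) = (35.8 + j43.7)/(136 + j43.7), |Γ_s| = 0.396

|Γ| ≈ 0.396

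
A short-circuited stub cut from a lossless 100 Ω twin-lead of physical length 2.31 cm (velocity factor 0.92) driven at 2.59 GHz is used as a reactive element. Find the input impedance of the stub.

Z_in ≈ +j472 Ω

λ = v/f = 0.92·c / 2.59 GHz = 0.107 m
βl = 2π·l/λ = 2π × 0.217 = 78°
tan(βl) = 4.72
For a short-circuited stub, Z_in = jZ_0·tan(βl)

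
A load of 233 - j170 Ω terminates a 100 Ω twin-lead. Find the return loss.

Γ = (133 − j170)/(333 − j170), |Γ| = 0.577
RL = −20·log₁₀|Γ| = −20·log₁₀(0.577)

RL ≈ 4.77 dB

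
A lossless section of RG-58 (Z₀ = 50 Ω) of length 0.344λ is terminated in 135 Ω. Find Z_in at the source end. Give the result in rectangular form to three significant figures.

Z_in ≈ 25.3 + j27.2 Ω

βl = 2π × 0.344 = 124°
tan(βl) = tan(124°) = -1.49
Z_in = Z_0·(Z_L + jZ_0·tanβl)/(Z_0 + jZ_L·tanβl)
     = 50·(135 − j74.6)/(50 − j201)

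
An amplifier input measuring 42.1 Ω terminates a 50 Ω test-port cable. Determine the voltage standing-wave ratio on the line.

VSWR ≈ 1.19

Γ = (42.1 − 50)/(42.1 + 50) = -0.0858
VSWR = (1 + 0.0858)/(1 − 0.0858)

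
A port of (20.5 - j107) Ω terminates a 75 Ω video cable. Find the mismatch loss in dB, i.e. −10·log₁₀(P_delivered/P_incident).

mismatch loss ≈ 5.24 dB

Γ = (-54.5 − j107)/(95.5 − j107), |Γ| = 0.837
|Γ|² = 0.701, so P_del/P_inc = 1 − |Γ|² = 0.299
ML = −10·log₁₀(1 − |Γ|²)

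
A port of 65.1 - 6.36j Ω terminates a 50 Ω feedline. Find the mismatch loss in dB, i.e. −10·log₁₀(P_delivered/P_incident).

Γ = (15.1 − j6.36)/(115.1 − j6.36), |Γ| = 0.142
|Γ|² = 0.0202, so P_del/P_inc = 1 − |Γ|² = 0.98
ML = −10·log₁₀(1 − |Γ|²)

mismatch loss ≈ 0.0886 dB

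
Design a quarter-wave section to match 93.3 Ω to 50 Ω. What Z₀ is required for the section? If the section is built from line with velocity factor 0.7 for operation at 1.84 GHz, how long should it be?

Z_qwt ≈ 68.3 Ω; length ≈ 2.85 cm

Z_qwt = √(Z_0·R_L) = √(50 × 93.3) = √4665
λ = 0.7·c/f = 0.114 m, so l = λ/4 = 0.0285 m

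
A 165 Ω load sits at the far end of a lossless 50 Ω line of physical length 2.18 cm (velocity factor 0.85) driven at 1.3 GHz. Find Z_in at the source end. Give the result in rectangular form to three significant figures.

Z_in ≈ 32.4 − j47.9 Ω

λ = v/f = 0.85·c / 1.3 GHz = 0.196 m
βl = 2π·l/λ = 2π × 0.111 = 40°
tan(βl) = tan(40°) = 0.839
Z_in = Z_0·(Z_L + jZ_0·tanβl)/(Z_0 + jZ_L·tanβl)
     = 50·(165 + j42)/(50 + j138)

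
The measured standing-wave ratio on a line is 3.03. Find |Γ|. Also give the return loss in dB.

|Γ| ≈ 0.504; return loss ≈ 5.96 dB

|Γ| = (S − 1)/(S + 1) = (3.03 − 1)/(3.03 + 1) = 2.03/4.03
RL = −20·log₁₀|Γ| = −20·log₁₀(0.504)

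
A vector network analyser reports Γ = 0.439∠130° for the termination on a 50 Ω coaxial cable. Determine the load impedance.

Z_L ≈ 23 + j19.1 Ω

Z_L = Z_0·(1 + Γ)/(1 − Γ) = 50·(0.718 + j0.336)/(1.28 − j0.336)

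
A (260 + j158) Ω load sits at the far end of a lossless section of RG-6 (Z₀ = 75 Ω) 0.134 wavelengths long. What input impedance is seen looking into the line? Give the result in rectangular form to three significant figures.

Z_in ≈ 34.6 − j79.1 Ω

βl = 2π × 0.134 = 48.2°
tan(βl) = tan(48.2°) = 1.12
Z_in = Z_0·(Z_L + jZ_0·tanβl)/(Z_0 + jZ_L·tanβl)
     = 75·(260 + j242)/(-102 + j291)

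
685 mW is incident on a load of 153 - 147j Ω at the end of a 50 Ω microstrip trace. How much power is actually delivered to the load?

|Γ| = |(103 − j147)/(203 − j147)| = 0.716
|Γ|² = 0.513
P_refl = |Γ|²·P_inc = 351 mW, P_del = (1 − |Γ|²)·P_inc = 334 mW

P_delivered ≈ 334 mW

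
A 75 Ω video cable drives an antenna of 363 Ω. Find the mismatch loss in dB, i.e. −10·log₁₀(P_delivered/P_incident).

Γ = (363 − 75)/(363 + 75) = 0.658
|Γ|² = 0.432, so P_del/P_inc = 1 − |Γ|² = 0.568
ML = −10·log₁₀(1 − |Γ|²)

mismatch loss ≈ 2.46 dB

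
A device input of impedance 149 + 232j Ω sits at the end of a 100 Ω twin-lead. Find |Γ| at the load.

Γ = (Z_L − Z_0)/(Z_L + Z_0) = (49 + j232)/(249 + j232)
|Γ| = 237/340

|Γ| ≈ 0.697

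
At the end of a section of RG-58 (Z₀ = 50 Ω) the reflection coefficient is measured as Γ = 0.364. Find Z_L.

Z_L = Z_0·(1 + Γ)/(1 − Γ) = 50·(1.36)/(0.636)

Z_L ≈ 107 Ω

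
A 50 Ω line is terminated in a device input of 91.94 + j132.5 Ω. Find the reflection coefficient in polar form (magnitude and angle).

Γ ≈ 0.716 ∠ 29.4°

Γ = (Z_L − Z_0)/(Z_L + Z_0) = (41.94 + j132.5)/(141.9 + j132.5)
|Γ| = 139/194 = 0.716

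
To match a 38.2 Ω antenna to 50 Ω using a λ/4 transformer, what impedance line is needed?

Z_qwt = √(Z_0·R_L) = √(50 × 38.2) = √1910

Z_qwt ≈ 43.7 Ω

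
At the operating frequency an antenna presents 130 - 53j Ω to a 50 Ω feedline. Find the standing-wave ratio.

Γ = (Z_L − Z_0)/(Z_L + Z_0) = (80 − j53)/(180 − j53)
|Γ| = 96/188 = 0.511
VSWR = (1 + |Γ|)/(1 − |Γ|) = 1.51/0.489

VSWR ≈ 3.09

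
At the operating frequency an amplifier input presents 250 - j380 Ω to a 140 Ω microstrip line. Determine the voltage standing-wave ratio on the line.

VSWR ≈ 6.31

Γ = (Z_L − Z_0)/(Z_L + Z_0) = (110 − j380)/(390 − j380)
|Γ| = 396/545 = 0.727
VSWR = (1 + |Γ|)/(1 − |Γ|) = 1.73/0.273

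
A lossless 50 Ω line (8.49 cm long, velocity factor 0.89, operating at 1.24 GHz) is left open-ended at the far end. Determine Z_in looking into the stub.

Z_in ≈ +j63.9 Ω

λ = v/f = 0.89·c / 1.24 GHz = 0.215 m
βl = 2π·l/λ = 2π × 0.394 = 142°
tan(βl) = -0.783
For an open-ended stub, Z_in = −jZ_0·cot(βl) = −jZ_0/tan(βl)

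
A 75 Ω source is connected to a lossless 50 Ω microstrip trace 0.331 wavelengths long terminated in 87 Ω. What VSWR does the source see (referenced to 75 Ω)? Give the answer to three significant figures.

βl = 2π × 0.331 = 119°
tan(βl) = -1.79
Z_in = Z_0·(Z_L + jZ_0·tanβl)/(Z_0 + jZ_L·tanβl) = 34.2 + j16.9 Ω
Γ_s = (Z_in − Z_s)/(Z_in + Z_s) = (-40.8 + j16.9)/(109 + j16.9), |Γ_s| = 0.4
VSWR = (1 + |Γ_s|)/(1 − |Γ_s|)

VSWR ≈ 2.33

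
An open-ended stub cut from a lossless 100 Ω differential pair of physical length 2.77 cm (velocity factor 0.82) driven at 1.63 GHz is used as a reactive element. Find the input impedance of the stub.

λ = v/f = 0.82·c / 1.63 GHz = 0.151 m
βl = 2π·l/λ = 2π × 0.184 = 66.1°
tan(βl) = 2.25
For an open-ended stub, Z_in = −jZ_0·cot(βl) = −jZ_0/tan(βl)

Z_in ≈ −j44.4 Ω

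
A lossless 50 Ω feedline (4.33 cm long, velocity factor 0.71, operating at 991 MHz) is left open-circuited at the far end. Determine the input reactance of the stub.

X_in ≈ -15.7 Ω (capacitive)

λ = v/f = 0.71·c / 991 MHz = 0.215 m
βl = 2π·l/λ = 2π × 0.201 = 72.5°
tan(βl) = 3.18
For an open-circuited stub, Z_in = −jZ_0·cot(βl) = −jZ_0/tan(βl)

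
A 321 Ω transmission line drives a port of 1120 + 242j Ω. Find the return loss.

Γ = (799 + j242)/(1441 + j242), |Γ| = 0.571
RL = −20·log₁₀|Γ| = −20·log₁₀(0.571)

RL ≈ 4.86 dB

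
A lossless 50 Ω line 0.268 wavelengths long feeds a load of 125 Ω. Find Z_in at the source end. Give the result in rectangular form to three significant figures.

Z_in ≈ 20.2 + j4.76 Ω

βl = 2π × 0.268 = 96.5°
tan(βl) = tan(96.5°) = -8.8
Z_in = Z_0·(Z_L + jZ_0·tanβl)/(Z_0 + jZ_L·tanβl)
     = 50·(125 − j440)/(50 − j1100)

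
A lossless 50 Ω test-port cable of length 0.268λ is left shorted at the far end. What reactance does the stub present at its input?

βl = 2π × 0.268 = 96.5°
tan(βl) = -8.8
For a shorted stub, Z_in = jZ_0·tan(βl)

X_in ≈ -440 Ω (capacitive)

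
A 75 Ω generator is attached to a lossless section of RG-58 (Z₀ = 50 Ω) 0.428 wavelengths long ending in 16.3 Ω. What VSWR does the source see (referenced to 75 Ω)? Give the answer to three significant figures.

VSWR ≈ 4.14

βl = 2π × 0.428 = 154°
tan(βl) = -0.486
Z_in = Z_0·(Z_L + jZ_0·tanβl)/(Z_0 + jZ_L·tanβl) = 19.7 − j21.2 Ω
Γ_s = (Z_in − Z_s)/(Z_in + Z_s) = (-55.3 − j21.2)/(94.7 − j21.2), |Γ_s| = 0.611
VSWR = (1 + |Γ_s|)/(1 − |Γ_s|)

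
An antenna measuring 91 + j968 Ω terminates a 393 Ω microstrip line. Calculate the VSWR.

Γ = (Z_L − Z_0)/(Z_L + Z_0) = (-302 + j968)/(484 + j968)
|Γ| = 1010/1080 = 0.937
VSWR = (1 + |Γ|)/(1 − |Γ|) = 1.94/0.0631

VSWR ≈ 30.7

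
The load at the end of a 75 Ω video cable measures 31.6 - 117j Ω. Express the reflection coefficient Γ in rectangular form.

Γ = (Z_L − Z_0)/(Z_L + Z_0) = (-43.4 − j117)/(106.6 − j117)

Γ ≈ 0.362 − j0.701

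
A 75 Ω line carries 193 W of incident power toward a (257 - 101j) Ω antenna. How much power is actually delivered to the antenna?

|Γ| = |(182 − j101)/(332 − j101)| = 0.6
|Γ|² = 0.36
P_refl = |Γ|²·P_inc = 69.4 W, P_del = (1 − |Γ|²)·P_inc = 124 W

P_delivered ≈ 124 W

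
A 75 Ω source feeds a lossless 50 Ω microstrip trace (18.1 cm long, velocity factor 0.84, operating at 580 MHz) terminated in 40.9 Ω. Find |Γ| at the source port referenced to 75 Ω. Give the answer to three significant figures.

λ = v/f = 0.84·c / 580 MHz = 0.434 m
βl = 2π·l/λ = 2π × 0.417 = 150°
tan(βl) = -0.578
Z_in = Z_0·(Z_L + jZ_0·tanβl)/(Z_0 + jZ_L·tanβl) = 44.6 − j7.82 Ω
Γ_s = (Z_in − Z_s)/(Z_in + Z_s) = (-30.4 − j7.82)/(120 − j7.82), |Γ_s| = 0.262

|Γ| ≈ 0.262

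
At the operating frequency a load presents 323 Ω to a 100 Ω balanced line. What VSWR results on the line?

VSWR ≈ 3.23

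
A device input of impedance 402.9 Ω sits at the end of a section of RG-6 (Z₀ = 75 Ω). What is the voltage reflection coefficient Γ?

Γ = 0.686

Γ = (Z_L − Z_0)/(Z_L + Z_0) = (402.9 − 75)/(402.9 + 75) = 327.9/477.9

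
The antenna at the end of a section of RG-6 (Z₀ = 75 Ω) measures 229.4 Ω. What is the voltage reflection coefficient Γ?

Γ = 0.507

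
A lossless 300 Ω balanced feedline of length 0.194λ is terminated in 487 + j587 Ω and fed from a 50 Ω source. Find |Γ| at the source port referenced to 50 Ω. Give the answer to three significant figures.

|Γ| ≈ 0.835

βl = 2π × 0.194 = 69.8°
tan(βl) = 2.72
Z_in = Z_0·(Z_L + jZ_0·tanβl)/(Z_0 + jZ_L·tanβl) = 107 − j215 Ω
Γ_s = (Z_in − Z_s)/(Z_in + Z_s) = (57.1 − j215)/(157 − j215), |Γ_s| = 0.835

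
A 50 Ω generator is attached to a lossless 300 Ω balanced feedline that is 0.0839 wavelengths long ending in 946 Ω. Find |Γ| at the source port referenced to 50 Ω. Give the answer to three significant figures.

|Γ| ≈ 0.873

βl = 2π × 0.0839 = 30.2°
tan(βl) = 0.582
Z_in = Z_0·(Z_L + jZ_0·tanβl)/(Z_0 + jZ_L·tanβl) = 290 − j357 Ω
Γ_s = (Z_in − Z_s)/(Z_in + Z_s) = (240 − j357)/(340 − j357), |Γ_s| = 0.873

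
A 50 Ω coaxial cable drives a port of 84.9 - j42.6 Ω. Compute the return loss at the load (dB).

RL ≈ 8.19 dB

Γ = (34.9 − j42.6)/(134.9 − j42.6), |Γ| = 0.389
RL = −20·log₁₀|Γ| = −20·log₁₀(0.389)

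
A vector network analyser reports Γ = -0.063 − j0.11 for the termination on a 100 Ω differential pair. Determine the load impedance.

Z_L ≈ 86.2 − j19.3 Ω

Z_L = Z_0·(1 + Γ)/(1 − Γ) = 100·(0.937 − j0.11)/(1.06 + j0.11)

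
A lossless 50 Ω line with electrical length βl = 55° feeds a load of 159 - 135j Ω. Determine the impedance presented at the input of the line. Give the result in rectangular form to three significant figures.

tan(βl) = tan(55°) = 1.43
Z_in = Z_0·(Z_L + jZ_0·tanβl)/(Z_0 + jZ_L·tanβl)
     = 50·(159 − j63.6)/(243 + j227)

Z_in ≈ 10.9 − j23.3 Ω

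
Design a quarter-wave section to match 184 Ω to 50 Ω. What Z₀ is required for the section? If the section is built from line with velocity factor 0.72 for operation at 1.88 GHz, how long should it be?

Z_qwt ≈ 95.9 Ω; length ≈ 2.87 cm

Z_qwt = √(Z_0·R_L) = √(50 × 184) = √9200
λ = 0.72·c/f = 0.115 m, so l = λ/4 = 0.0287 m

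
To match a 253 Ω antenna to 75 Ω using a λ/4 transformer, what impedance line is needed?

Z_qwt ≈ 138 Ω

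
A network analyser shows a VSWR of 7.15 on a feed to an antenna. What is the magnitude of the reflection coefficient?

|Γ| ≈ 0.755

|Γ| = (S − 1)/(S + 1) = (7.15 − 1)/(7.15 + 1) = 6.15/8.15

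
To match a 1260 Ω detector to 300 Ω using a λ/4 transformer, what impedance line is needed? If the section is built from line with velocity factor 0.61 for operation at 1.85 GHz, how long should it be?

Z_qwt ≈ 615 Ω; length ≈ 2.47 cm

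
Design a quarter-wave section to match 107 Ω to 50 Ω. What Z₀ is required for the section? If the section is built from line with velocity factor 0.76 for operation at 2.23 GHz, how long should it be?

Z_qwt ≈ 73.1 Ω; length ≈ 2.56 cm

Z_qwt = √(Z_0·R_L) = √(50 × 107) = √5350
λ = 0.76·c/f = 0.102 m, so l = λ/4 = 0.0256 m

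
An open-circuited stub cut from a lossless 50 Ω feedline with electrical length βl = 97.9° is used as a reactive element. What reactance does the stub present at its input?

tan(βl) = -7.21
For an open-circuited stub, Z_in = −jZ_0·cot(βl) = −jZ_0/tan(βl)

X_in ≈ 6.94 Ω (inductive)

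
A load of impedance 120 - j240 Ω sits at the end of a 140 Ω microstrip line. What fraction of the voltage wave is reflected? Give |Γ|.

|Γ| ≈ 0.681

Γ = (Z_L − Z_0)/(Z_L + Z_0) = (-20 − j240)/(260 − j240)
|Γ| = 241/354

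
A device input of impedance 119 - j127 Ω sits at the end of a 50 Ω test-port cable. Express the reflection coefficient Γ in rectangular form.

Γ ≈ 0.622 − j0.284

Γ = (Z_L − Z_0)/(Z_L + Z_0) = (69 − j127)/(169 − j127)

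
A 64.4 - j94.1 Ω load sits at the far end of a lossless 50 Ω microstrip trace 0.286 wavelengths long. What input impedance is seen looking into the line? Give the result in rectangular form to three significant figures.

βl = 2π × 0.286 = 103°
tan(βl) = tan(103°) = -4.35
Z_in = Z_0·(Z_L + jZ_0·tanβl)/(Z_0 + jZ_L·tanβl)
     = 50·(64.4 − j311)/(-359 − j280)

Z_in ≈ 15.5 + j31.3 Ω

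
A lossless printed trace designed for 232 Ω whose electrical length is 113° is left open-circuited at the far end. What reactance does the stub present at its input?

tan(βl) = -2.36
For an open-circuited stub, Z_in = −jZ_0·cot(βl) = −jZ_0/tan(βl)

X_in ≈ 98.5 Ω (inductive)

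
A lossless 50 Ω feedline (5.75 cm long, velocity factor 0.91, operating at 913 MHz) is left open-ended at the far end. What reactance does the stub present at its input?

X_in ≈ -19 Ω (capacitive)

λ = v/f = 0.91·c / 913 MHz = 0.299 m
βl = 2π·l/λ = 2π × 0.192 = 69.2°
tan(βl) = 2.64
For an open-ended stub, Z_in = −jZ_0·cot(βl) = −jZ_0/tan(βl)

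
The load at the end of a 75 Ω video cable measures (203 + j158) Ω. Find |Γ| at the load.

Γ = (Z_L − Z_0)/(Z_L + Z_0) = (128 + j158)/(278 + j158)
|Γ| = 203/320

|Γ| ≈ 0.636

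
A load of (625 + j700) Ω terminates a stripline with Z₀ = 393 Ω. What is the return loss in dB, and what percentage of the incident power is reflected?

RL ≈ 4.48 dB; 35.6% of incident power reflected

Γ = (232 + j700)/(1018 + j700), |Γ| = 0.597
RL = −20·log₁₀(0.597) = 4.48 dB
P_refl/P_inc = |Γ|² = 0.356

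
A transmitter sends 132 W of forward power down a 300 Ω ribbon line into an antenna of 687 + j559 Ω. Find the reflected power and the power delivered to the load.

|Γ| = |(387 + j559)/(987 + j559)| = 0.599
|Γ|² = 0.359
P_refl = |Γ|²·P_inc = 47.4 W, P_del = (1 − |Γ|²)·P_inc = 84.6 W

P_reflected ≈ 47.4 W; P_delivered ≈ 84.6 W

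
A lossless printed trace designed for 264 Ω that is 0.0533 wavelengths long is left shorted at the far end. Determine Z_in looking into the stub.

Z_in ≈ +j91.9 Ω

βl = 2π × 0.0533 = 19.2°
tan(βl) = 0.348
For a shorted stub, Z_in = jZ_0·tan(βl)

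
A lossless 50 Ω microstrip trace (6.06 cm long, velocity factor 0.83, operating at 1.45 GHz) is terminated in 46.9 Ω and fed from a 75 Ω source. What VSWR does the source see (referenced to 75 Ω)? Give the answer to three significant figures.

λ = v/f = 0.83·c / 1.45 GHz = 0.172 m
βl = 2π·l/λ = 2π × 0.353 = 127°
tan(βl) = -1.33
Z_in = Z_0·(Z_L + jZ_0·tanβl)/(Z_0 + jZ_L·tanβl) = 50.8 − j3.13 Ω
Γ_s = (Z_in − Z_s)/(Z_in + Z_s) = (-24.2 − j3.13)/(126 − j3.13), |Γ_s| = 0.194
VSWR = (1 + |Γ_s|)/(1 − |Γ_s|)

VSWR ≈ 1.48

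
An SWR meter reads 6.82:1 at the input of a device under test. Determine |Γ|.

|Γ| ≈ 0.744

|Γ| = (S − 1)/(S + 1) = (6.82 − 1)/(6.82 + 1) = 5.82/7.82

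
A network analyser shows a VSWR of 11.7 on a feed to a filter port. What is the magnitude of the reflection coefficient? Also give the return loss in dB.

|Γ| ≈ 0.843; return loss ≈ 1.49 dB

|Γ| = (S − 1)/(S + 1) = (11.7 − 1)/(11.7 + 1) = 10.7/12.7
RL = −20·log₁₀|Γ| = −20·log₁₀(0.843)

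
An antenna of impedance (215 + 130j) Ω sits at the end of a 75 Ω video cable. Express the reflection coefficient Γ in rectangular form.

Γ ≈ 0.569 + j0.193

Γ = (Z_L − Z_0)/(Z_L + Z_0) = (140 + j130)/(290 + j130)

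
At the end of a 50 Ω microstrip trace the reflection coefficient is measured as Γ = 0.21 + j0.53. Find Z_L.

Z_L ≈ 37.3 + j58.6 Ω

Z_L = Z_0·(1 + Γ)/(1 − Γ) = 50·(1.21 + j0.53)/(0.79 − j0.53)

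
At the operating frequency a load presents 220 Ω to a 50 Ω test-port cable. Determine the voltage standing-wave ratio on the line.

For a purely resistive load, VSWR = R_L/Z_0 or Z_0/R_L (whichever > 1) = 220/50

VSWR ≈ 4.4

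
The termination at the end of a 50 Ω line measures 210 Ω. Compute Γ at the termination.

Γ = 0.615

Γ = (Z_L − Z_0)/(Z_L + Z_0) = (210 − 50)/(210 + 50) = 160/260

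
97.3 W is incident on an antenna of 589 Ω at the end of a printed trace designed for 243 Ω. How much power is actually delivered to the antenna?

Γ = (589 − 243)/(589 + 243) = 0.416
|Γ|² = 0.173
P_refl = |Γ|²·P_inc = 16.8 W, P_del = (1 − |Γ|²)·P_inc = 80.5 W

P_delivered ≈ 80.5 W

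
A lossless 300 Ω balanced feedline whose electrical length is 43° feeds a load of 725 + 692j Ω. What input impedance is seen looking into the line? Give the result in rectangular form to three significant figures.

tan(βl) = tan(43°) = 0.933
Z_in = Z_0·(Z_L + jZ_0·tanβl)/(Z_0 + jZ_L·tanβl)
     = 300·(725 + j972)/(-345 + j676)

Z_in ≈ 212 − j430 Ω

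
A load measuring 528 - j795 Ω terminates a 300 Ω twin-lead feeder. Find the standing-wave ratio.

Γ = (Z_L − Z_0)/(Z_L + Z_0) = (228 − j795)/(828 − j795)
|Γ| = 827/1150 = 0.721
VSWR = (1 + |Γ|)/(1 − |Γ|) = 1.72/0.279

VSWR ≈ 6.16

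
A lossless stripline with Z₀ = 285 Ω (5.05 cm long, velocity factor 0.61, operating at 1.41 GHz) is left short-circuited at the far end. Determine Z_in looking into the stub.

λ = v/f = 0.61·c / 1.41 GHz = 0.13 m
βl = 2π·l/λ = 2π × 0.389 = 140°
tan(βl) = -0.837
For a short-circuited stub, Z_in = jZ_0·tan(βl)

Z_in ≈ −j239 Ω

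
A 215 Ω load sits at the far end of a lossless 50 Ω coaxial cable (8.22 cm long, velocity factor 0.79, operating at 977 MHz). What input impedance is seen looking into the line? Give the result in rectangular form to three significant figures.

Z_in ≈ 15.8 + j28.9 Ω

λ = v/f = 0.79·c / 977 MHz = 0.243 m
βl = 2π·l/λ = 2π × 0.339 = 122°
tan(βl) = tan(122°) = -1.6
Z_in = Z_0·(Z_L + jZ_0·tanβl)/(Z_0 + jZ_L·tanβl)
     = 50·(215 − j80.1)/(50 − j344)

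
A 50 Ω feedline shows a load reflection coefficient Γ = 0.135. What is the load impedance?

Z_L ≈ 65.6 Ω

Z_L = Z_0·(1 + Γ)/(1 − Γ) = 50·(1.14)/(0.865)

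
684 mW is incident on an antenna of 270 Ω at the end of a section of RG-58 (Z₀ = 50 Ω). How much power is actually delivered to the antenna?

P_delivered ≈ 361 mW

Γ = (270 − 50)/(270 + 50) = 0.688
|Γ|² = 0.473
P_refl = |Γ|²·P_inc = 323 mW, P_del = (1 − |Γ|²)·P_inc = 361 mW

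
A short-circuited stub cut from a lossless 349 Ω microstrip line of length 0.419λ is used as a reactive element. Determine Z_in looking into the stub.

βl = 2π × 0.419 = 151°
tan(βl) = -0.558
For a short-circuited stub, Z_in = jZ_0·tan(βl)

Z_in ≈ −j195 Ω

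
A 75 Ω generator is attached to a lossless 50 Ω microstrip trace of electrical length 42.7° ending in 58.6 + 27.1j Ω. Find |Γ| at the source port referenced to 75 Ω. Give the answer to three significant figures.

|Γ| ≈ 0.124

tan(βl) = 0.923
Z_in = Z_0·(Z_L + jZ_0·tanβl)/(Z_0 + jZ_L·tanβl) = 76.4 − j18.9 Ω
Γ_s = (Z_in − Z_s)/(Z_in + Z_s) = (1.44 − j18.9)/(151 − j18.9), |Γ_s| = 0.124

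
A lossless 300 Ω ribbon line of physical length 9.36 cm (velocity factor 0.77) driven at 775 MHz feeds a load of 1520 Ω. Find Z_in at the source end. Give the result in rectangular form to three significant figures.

Z_in ≈ 69.4 + j122 Ω

λ = v/f = 0.77·c / 775 MHz = 0.298 m
βl = 2π·l/λ = 2π × 0.314 = 113°
tan(βl) = tan(113°) = -2.35
Z_in = Z_0·(Z_L + jZ_0·tanβl)/(Z_0 + jZ_L·tanβl)
     = 300·(1520 − j705)/(300 − j3570)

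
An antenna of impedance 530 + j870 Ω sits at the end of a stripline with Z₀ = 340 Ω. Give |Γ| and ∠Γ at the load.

Γ ≈ 0.724 ∠ 32.7°

Γ = (Z_L − Z_0)/(Z_L + Z_0) = (190 + j870)/(870 + j870)
|Γ| = 891/1230 = 0.724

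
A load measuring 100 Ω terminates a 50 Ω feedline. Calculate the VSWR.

VSWR ≈ 2

Γ = (100 − 50)/(100 + 50) = 0.333
VSWR = (1 + 0.333)/(1 − 0.333)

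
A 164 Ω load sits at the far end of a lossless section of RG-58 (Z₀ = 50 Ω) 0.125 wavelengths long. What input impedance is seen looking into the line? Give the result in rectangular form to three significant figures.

βl = 2π × 0.125 = 45°
tan(βl) = tan(45°) = 1
Z_in = Z_0·(Z_L + jZ_0·tanβl)/(Z_0 + jZ_L·tanβl)
     = 50·(164 + j50)/(50 + j164)

Z_in ≈ 27.9 − j41.5 Ω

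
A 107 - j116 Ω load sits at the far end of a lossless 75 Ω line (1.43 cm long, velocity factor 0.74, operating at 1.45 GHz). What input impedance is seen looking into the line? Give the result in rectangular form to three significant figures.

Z_in ≈ 30.8 − j47 Ω

λ = v/f = 0.74·c / 1.45 GHz = 0.153 m
βl = 2π·l/λ = 2π × 0.0934 = 33.6°
tan(βl) = tan(33.6°) = 0.665
Z_in = Z_0·(Z_L + jZ_0·tanβl)/(Z_0 + jZ_L·tanβl)
     = 75·(107 − j66.1)/(152 + j71.2)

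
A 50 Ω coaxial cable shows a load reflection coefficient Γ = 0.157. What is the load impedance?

Z_L = Z_0·(1 + Γ)/(1 − Γ) = 50·(1.16)/(0.843)

Z_L ≈ 68.6 Ω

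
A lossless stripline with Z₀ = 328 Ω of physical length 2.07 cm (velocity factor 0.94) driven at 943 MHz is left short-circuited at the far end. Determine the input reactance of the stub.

X_in ≈ 152 Ω (inductive)

λ = v/f = 0.94·c / 943 MHz = 0.299 m
βl = 2π·l/λ = 2π × 0.0692 = 24.9°
tan(βl) = 0.465
For a short-circuited stub, Z_in = jZ_0·tan(βl)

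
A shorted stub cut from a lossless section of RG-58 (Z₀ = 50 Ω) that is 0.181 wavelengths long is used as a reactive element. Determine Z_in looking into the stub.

βl = 2π × 0.181 = 65.2°
tan(βl) = 2.16
For a shorted stub, Z_in = jZ_0·tan(βl)

Z_in ≈ +j108 Ω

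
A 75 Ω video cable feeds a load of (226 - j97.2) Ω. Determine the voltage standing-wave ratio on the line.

Γ = (Z_L − Z_0)/(Z_L + Z_0) = (151 − j97.2)/(301 − j97.2)
|Γ| = 180/316 = 0.568
VSWR = (1 + |Γ|)/(1 − |Γ|) = 1.57/0.432

VSWR ≈ 3.63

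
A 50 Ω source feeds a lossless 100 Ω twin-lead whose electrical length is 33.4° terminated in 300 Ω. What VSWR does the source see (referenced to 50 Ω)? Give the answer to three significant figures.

tan(βl) = 0.659
Z_in = Z_0·(Z_L + jZ_0·tanβl)/(Z_0 + jZ_L·tanβl) = 87.6 − j107 Ω
Γ_s = (Z_in − Z_s)/(Z_in + Z_s) = (37.6 − j107)/(138 − j107), |Γ_s| = 0.652
VSWR = (1 + |Γ_s|)/(1 − |Γ_s|)

VSWR ≈ 4.74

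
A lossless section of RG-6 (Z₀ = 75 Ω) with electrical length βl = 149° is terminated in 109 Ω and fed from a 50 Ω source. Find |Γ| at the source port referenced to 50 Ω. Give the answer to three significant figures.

|Γ| ≈ 0.324

tan(βl) = -0.601
Z_in = Z_0·(Z_L + jZ_0·tanβl)/(Z_0 + jZ_L·tanβl) = 84.2 + j28.4 Ω
Γ_s = (Z_in − Z_s)/(Z_in + Z_s) = (34.2 + j28.4)/(134 + j28.4), |Γ_s| = 0.324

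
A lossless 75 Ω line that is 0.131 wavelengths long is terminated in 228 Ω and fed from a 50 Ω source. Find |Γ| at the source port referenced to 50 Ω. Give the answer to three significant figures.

|Γ| ≈ 0.53

βl = 2π × 0.131 = 47.2°
tan(βl) = 1.08
Z_in = Z_0·(Z_L + jZ_0·tanβl)/(Z_0 + jZ_L·tanβl) = 42 − j56.7 Ω
Γ_s = (Z_in − Z_s)/(Z_in + Z_s) = (-8.02 − j56.7)/(92 − j56.7), |Γ_s| = 0.53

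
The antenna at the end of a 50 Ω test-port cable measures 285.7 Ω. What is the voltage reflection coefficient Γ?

Γ = (Z_L − Z_0)/(Z_L + Z_0) = (285.7 − 50)/(285.7 + 50) = 235.7/335.7

Γ = 0.702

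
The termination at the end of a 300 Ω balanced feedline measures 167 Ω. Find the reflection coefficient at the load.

Γ = -0.285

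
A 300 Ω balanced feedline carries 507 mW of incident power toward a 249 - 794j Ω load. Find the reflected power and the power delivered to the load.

|Γ| = |(-51 − j794)/(549 − j794)| = 0.824
|Γ|² = 0.679
P_refl = |Γ|²·P_inc = 344 mW, P_del = (1 − |Γ|²)·P_inc = 163 mW

P_reflected ≈ 344 mW; P_delivered ≈ 163 mW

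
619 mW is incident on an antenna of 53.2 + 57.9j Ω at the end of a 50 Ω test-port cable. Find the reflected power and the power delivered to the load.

|Γ| = |(3.2 + j57.9)/(103.2 + j57.9)| = 0.49
|Γ|² = 0.24
P_refl = |Γ|²·P_inc = 149 mW, P_del = (1 − |Γ|²)·P_inc = 470 mW

P_reflected ≈ 149 mW; P_delivered ≈ 470 mW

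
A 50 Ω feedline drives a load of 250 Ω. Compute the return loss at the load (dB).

RL ≈ 3.52 dB

Γ = (250 − 50)/(250 + 50) = 0.667
RL = −20·log₁₀|Γ| = −20·log₁₀(0.667)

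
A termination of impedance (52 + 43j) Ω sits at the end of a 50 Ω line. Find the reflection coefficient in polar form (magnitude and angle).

Γ ≈ 0.389 ∠ 64.5°

Γ = (Z_L − Z_0)/(Z_L + Z_0) = (2 + j43)/(102 + j43)
|Γ| = 43/111 = 0.389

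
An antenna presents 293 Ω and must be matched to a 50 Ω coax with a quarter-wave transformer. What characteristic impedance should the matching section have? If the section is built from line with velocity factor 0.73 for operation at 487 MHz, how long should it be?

Z_qwt ≈ 121 Ω; length ≈ 11.2 cm

Z_qwt = √(Z_0·R_L) = √(50 × 293) = √14650
λ = 0.73·c/f = 0.45 m, so l = λ/4 = 0.112 m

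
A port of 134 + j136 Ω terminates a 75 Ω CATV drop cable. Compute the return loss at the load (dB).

Γ = (59 + j136)/(209 + j136), |Γ| = 0.595
RL = −20·log₁₀|Γ| = −20·log₁₀(0.595)

RL ≈ 4.52 dB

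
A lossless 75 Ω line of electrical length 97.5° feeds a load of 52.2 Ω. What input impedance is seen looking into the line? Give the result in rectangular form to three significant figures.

tan(βl) = tan(97.5°) = -7.6
Z_in = Z_0·(Z_L + jZ_0·tanβl)/(Z_0 + jZ_L·tanβl)
     = 75·(52.2 − j570)/(75 − j396)

Z_in ≈ 106 − j10.1 Ω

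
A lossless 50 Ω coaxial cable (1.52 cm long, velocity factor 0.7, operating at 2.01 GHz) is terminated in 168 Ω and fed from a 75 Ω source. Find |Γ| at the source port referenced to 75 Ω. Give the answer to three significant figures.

|Γ| ≈ 0.603

λ = v/f = 0.7·c / 2.01 GHz = 0.104 m
βl = 2π·l/λ = 2π × 0.145 = 52.4°
tan(βl) = 1.3
Z_in = Z_0·(Z_L + jZ_0·tanβl)/(Z_0 + jZ_L·tanβl) = 22.5 − j33.4 Ω
Γ_s = (Z_in − Z_s)/(Z_in + Z_s) = (-52.5 − j33.4)/(97.5 − j33.4), |Γ_s| = 0.603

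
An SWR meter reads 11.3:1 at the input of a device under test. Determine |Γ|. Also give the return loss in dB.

|Γ| ≈ 0.837; return loss ≈ 1.54 dB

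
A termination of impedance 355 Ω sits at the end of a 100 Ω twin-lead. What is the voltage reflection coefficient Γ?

Γ = (Z_L − Z_0)/(Z_L + Z_0) = (355 − 100)/(355 + 100) = 255/455

Γ = 0.56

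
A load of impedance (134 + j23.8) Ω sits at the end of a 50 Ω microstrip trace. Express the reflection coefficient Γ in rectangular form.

Γ ≈ 0.465 + j0.0691

Γ = (Z_L − Z_0)/(Z_L + Z_0) = (84 + j23.8)/(184 + j23.8)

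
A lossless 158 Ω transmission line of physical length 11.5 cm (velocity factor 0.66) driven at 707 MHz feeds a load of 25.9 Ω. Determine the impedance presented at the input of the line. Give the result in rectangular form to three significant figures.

λ = v/f = 0.66·c / 707 MHz = 0.28 m
βl = 2π·l/λ = 2π × 0.411 = 148°
tan(βl) = tan(148°) = -0.629
Z_in = Z_0·(Z_L + jZ_0·tanβl)/(Z_0 + jZ_L·tanβl)
     = 158·(25.9 − j99.4)/(158 − j16.3)

Z_in ≈ 35.8 − j95.7 Ω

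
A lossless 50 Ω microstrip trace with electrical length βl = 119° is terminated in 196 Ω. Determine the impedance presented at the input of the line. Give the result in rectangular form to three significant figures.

Z_in ≈ 16.3 + j25.4 Ω

tan(βl) = tan(119°) = -1.8
Z_in = Z_0·(Z_L + jZ_0·tanβl)/(Z_0 + jZ_L·tanβl)
     = 50·(196 − j90.2)/(50 − j354)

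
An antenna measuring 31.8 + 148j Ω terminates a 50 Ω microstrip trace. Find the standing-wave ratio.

VSWR ≈ 15.9

Γ = (Z_L − Z_0)/(Z_L + Z_0) = (-18.2 + j148)/(81.8 + j148)
|Γ| = 149/169 = 0.882
VSWR = (1 + |Γ|)/(1 − |Γ|) = 1.88/0.118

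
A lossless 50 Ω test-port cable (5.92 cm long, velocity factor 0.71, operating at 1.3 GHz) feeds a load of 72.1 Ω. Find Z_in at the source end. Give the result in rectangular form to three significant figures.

Z_in ≈ 44.2 + j16.3 Ω

λ = v/f = 0.71·c / 1.3 GHz = 0.164 m
βl = 2π·l/λ = 2π × 0.361 = 130°
tan(βl) = tan(130°) = -1.19
Z_in = Z_0·(Z_L + jZ_0·tanβl)/(Z_0 + jZ_L·tanβl)
     = 50·(72.1 − j59.4)/(50 − j85.7)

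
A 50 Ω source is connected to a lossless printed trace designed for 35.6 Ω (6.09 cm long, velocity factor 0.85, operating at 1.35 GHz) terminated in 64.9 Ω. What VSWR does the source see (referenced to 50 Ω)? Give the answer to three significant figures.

λ = v/f = 0.85·c / 1.35 GHz = 0.189 m
βl = 2π·l/λ = 2π × 0.322 = 116°
tan(βl) = -2.04
Z_in = Z_0·(Z_L + jZ_0·tanβl)/(Z_0 + jZ_L·tanβl) = 22.6 + j11.4 Ω
Γ_s = (Z_in − Z_s)/(Z_in + Z_s) = (-27.4 + j11.4)/(72.6 + j11.4), |Γ_s| = 0.404
VSWR = (1 + |Γ_s|)/(1 − |Γ_s|)

VSWR ≈ 2.36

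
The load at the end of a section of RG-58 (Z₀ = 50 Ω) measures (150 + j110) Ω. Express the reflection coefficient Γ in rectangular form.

Γ ≈ 0.616 + j0.211

Γ = (Z_L − Z_0)/(Z_L + Z_0) = (100 + j110)/(200 + j110)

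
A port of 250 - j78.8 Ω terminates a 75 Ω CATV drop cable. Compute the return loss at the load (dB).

RL ≈ 4.82 dB

Γ = (175 − j78.8)/(325 − j78.8), |Γ| = 0.574
RL = −20·log₁₀|Γ| = −20·log₁₀(0.574)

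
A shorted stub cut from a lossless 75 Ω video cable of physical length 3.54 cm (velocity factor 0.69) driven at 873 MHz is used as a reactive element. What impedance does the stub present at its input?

λ = v/f = 0.69·c / 873 MHz = 0.237 m
βl = 2π·l/λ = 2π × 0.149 = 53.7°
tan(βl) = 1.36
For a shorted stub, Z_in = jZ_0·tan(βl)

Z_in ≈ +j102 Ω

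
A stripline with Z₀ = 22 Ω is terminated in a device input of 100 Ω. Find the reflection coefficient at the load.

Γ = (Z_L − Z_0)/(Z_L + Z_0) = (100 − 22)/(100 + 22) = 78/122

Γ = 0.639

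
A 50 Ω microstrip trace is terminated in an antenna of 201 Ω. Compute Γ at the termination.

Γ = (Z_L − Z_0)/(Z_L + Z_0) = (201 − 50)/(201 + 50) = 151/251

Γ = 0.602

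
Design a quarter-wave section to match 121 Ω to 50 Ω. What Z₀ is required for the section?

Z_qwt = √(Z_0·R_L) = √(50 × 121) = √6050

Z_qwt ≈ 77.8 Ω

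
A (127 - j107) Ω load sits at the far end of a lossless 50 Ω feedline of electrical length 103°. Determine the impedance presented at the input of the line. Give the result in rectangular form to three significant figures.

tan(βl) = tan(103°) = -4.33
Z_in = Z_0·(Z_L + jZ_0·tanβl)/(Z_0 + jZ_L·tanβl)
     = 50·(127 − j324)/(-413 − j550)

Z_in ≈ 13.2 + j21.5 Ω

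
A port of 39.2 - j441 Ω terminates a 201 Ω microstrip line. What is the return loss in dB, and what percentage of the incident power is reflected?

RL ≈ 0.58 dB; 87.5% of incident power reflected

Γ = (-161.8 − j441)/(240.2 − j441), |Γ| = 0.935
RL = −20·log₁₀(0.935) = 0.58 dB
P_refl/P_inc = |Γ|² = 0.875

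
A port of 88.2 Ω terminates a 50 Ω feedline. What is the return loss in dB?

Γ = (88.2 − 50)/(88.2 + 50) = 0.276
RL = −20·log₁₀|Γ| = −20·log₁₀(0.276)

RL ≈ 11.2 dB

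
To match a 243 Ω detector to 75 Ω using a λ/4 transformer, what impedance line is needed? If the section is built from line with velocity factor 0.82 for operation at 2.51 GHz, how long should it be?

Z_qwt ≈ 135 Ω; length ≈ 2.45 cm

Z_qwt = √(Z_0·R_L) = √(75 × 243) = √18220
λ = 0.82·c/f = 0.098 m, so l = λ/4 = 0.0245 m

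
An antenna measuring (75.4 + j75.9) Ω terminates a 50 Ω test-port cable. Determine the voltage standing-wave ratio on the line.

VSWR ≈ 3.41

Γ = (Z_L − Z_0)/(Z_L + Z_0) = (25.4 + j75.9)/(125.4 + j75.9)
|Γ| = 80/147 = 0.546
VSWR = (1 + |Γ|)/(1 − |Γ|) = 1.55/0.454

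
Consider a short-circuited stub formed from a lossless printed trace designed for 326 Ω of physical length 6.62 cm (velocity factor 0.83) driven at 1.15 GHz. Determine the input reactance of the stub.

λ = v/f = 0.83·c / 1.15 GHz = 0.217 m
βl = 2π·l/λ = 2π × 0.306 = 110°
tan(βl) = -2.74
For a short-circuited stub, Z_in = jZ_0·tan(βl)

X_in ≈ -892 Ω (capacitive)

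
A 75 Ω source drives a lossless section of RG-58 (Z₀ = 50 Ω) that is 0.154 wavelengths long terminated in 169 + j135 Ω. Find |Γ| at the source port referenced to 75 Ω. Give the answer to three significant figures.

βl = 2π × 0.154 = 55.4°
tan(βl) = 1.45
Z_in = Z_0·(Z_L + jZ_0·tanβl)/(Z_0 + jZ_L·tanβl) = 16.1 − j44 Ω
Γ_s = (Z_in − Z_s)/(Z_in + Z_s) = (-58.9 − j44)/(91.1 − j44), |Γ_s| = 0.727

|Γ| ≈ 0.727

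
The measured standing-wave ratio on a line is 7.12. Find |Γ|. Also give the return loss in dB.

|Γ| ≈ 0.754; return loss ≈ 2.46 dB

|Γ| = (S − 1)/(S + 1) = (7.12 − 1)/(7.12 + 1) = 6.12/8.12
RL = −20·log₁₀|Γ| = −20·log₁₀(0.754)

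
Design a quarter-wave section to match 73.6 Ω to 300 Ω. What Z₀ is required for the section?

Z_qwt ≈ 149 Ω

Z_qwt = √(Z_0·R_L) = √(300 × 73.6) = √22080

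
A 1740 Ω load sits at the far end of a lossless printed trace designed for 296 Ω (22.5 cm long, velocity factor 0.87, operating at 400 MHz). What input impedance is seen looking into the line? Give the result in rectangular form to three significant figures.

Z_in ≈ 72.5 + j192 Ω

λ = v/f = 0.87·c / 400 MHz = 0.652 m
βl = 2π·l/λ = 2π × 0.345 = 124°
tan(βl) = tan(124°) = -1.47
Z_in = Z_0·(Z_L + jZ_0·tanβl)/(Z_0 + jZ_L·tanβl)
     = 296·(1740 − j437)/(296 − j2570)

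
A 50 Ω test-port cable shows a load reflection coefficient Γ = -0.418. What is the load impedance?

Z_L ≈ 20.5 Ω

Z_L = Z_0·(1 + Γ)/(1 − Γ) = 50·(0.582)/(1.42)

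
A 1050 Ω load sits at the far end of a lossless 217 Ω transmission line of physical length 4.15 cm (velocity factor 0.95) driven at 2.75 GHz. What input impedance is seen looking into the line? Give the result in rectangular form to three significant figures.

Z_in ≈ 121 + j266 Ω

λ = v/f = 0.95·c / 2.75 GHz = 0.104 m
βl = 2π·l/λ = 2π × 0.4 = 144°
tan(βl) = tan(144°) = -0.722
Z_in = Z_0·(Z_L + jZ_0·tanβl)/(Z_0 + jZ_L·tanβl)
     = 217·(1050 − j157)/(217 − j758)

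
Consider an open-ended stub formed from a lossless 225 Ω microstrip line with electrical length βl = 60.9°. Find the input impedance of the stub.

Z_in ≈ −j125 Ω

tan(βl) = 1.8
For an open-ended stub, Z_in = −jZ_0·cot(βl) = −jZ_0/tan(βl)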